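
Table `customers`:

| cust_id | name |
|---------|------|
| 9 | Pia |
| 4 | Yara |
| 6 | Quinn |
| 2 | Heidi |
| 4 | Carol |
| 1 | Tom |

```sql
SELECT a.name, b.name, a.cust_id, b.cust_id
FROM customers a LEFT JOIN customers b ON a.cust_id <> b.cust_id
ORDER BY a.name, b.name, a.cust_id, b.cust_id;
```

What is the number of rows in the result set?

LEFT JOIN keeps every row from `customers a`; unmatched rows get NULL for `customers b`'s columns.
Matching on a.cust_id <> b.cust_id.
Matched pairs: 28; unmatched a rows kept: 0.
Total: 28 rows.

28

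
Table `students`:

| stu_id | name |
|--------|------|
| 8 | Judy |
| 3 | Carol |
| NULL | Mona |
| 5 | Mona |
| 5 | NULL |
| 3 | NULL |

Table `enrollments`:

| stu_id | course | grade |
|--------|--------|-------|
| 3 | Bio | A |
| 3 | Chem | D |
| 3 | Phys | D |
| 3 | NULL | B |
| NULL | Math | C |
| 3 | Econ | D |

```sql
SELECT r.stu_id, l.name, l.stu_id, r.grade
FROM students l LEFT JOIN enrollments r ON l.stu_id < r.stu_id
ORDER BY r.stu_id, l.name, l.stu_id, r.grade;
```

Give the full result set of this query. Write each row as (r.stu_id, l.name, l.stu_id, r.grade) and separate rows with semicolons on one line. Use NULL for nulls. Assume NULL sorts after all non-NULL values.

(NULL, Carol, 3, NULL); (NULL, Judy, 8, NULL); (NULL, Mona, 5, NULL); (NULL, Mona, NULL, NULL); (NULL, NULL, 3, NULL); (NULL, NULL, 5, NULL)

LEFT JOIN keeps every row from `students`; unmatched rows get NULL for `enrollments`'s columns.
Matching on l.stu_id < r.stu_id. A NULL in a compared column never satisfies the condition.
Matched pairs: 0; unmatched l rows kept: 6.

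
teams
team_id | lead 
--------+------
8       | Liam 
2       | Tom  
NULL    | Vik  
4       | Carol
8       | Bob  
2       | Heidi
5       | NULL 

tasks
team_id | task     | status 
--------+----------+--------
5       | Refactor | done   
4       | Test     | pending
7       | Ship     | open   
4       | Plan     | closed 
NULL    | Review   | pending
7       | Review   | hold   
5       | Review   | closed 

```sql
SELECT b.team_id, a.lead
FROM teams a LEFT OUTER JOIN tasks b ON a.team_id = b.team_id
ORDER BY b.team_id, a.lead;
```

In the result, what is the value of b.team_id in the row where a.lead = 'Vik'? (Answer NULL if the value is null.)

NULL

LEFT JOIN keeps every row from `teams`; unmatched rows get NULL for `tasks`'s columns.
Matching on a.team_id = b.team_id. A NULL in a compared column never satisfies the condition.
- team_id=8: no b row matches, row kept with b columns NULL.
- team_id=2: no b row matches, row kept with b columns NULL.
- team_id=NULL: no b row matches, row kept with b columns NULL.
- team_id=4: 2 matching b row(s), so 2 row(s) emitted.
- team_id=8: no b row matches, row kept with b columns NULL.
- team_id=2: no b row matches, row kept with b columns NULL.
- team_id=5: 2 matching b row(s), so 2 row(s) emitted.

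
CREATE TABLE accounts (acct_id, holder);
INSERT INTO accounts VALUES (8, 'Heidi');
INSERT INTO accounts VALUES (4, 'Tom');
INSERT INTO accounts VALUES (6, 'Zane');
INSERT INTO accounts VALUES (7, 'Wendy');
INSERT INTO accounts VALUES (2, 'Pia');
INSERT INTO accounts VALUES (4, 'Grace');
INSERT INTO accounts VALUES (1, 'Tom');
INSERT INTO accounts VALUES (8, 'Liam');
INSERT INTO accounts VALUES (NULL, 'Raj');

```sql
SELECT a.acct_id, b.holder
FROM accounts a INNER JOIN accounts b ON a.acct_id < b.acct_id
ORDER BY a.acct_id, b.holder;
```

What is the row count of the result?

INNER JOIN keeps only pairs where the ON condition holds.
Matching on a.acct_id < b.acct_id. A NULL in a compared column never satisfies the condition.
- a[0] acct_id=8 → no match; dropped.
- a[1] acct_id=4 → 4 match(es) in b → 4 row(s).
- a[2] acct_id=6 → 3 match(es) in b → 3 row(s).
- a[3] acct_id=7 → 2 match(es) in b → 2 row(s).
- a[4] acct_id=2 → 6 match(es) in b → 6 row(s).
- a[5] acct_id=4 → 4 match(es) in b → 4 row(s).
- a[6] acct_id=1 → 7 match(es) in b → 7 row(s).
- a[7] acct_id=8 → no match; dropped.
- a[8] acct_id=NULL → no match; dropped.
Total: 26 rows.

26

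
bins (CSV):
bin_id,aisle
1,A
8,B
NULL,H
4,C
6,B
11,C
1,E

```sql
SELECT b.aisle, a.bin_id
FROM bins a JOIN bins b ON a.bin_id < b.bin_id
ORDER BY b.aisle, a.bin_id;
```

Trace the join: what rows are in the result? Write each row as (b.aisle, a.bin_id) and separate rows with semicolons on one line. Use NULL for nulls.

INNER JOIN keeps only pairs where the ON condition holds.
Matching on a.bin_id < b.bin_id. A NULL in a compared column never satisfies the condition.
Matched pairs: 14.

(B, 1); (B, 1); (B, 1); (B, 1); (B, 4); (B, 4); (B, 6); (C, 1); (C, 1); (C, 1); (C, 1); (C, 4); (C, 6); (C, 8)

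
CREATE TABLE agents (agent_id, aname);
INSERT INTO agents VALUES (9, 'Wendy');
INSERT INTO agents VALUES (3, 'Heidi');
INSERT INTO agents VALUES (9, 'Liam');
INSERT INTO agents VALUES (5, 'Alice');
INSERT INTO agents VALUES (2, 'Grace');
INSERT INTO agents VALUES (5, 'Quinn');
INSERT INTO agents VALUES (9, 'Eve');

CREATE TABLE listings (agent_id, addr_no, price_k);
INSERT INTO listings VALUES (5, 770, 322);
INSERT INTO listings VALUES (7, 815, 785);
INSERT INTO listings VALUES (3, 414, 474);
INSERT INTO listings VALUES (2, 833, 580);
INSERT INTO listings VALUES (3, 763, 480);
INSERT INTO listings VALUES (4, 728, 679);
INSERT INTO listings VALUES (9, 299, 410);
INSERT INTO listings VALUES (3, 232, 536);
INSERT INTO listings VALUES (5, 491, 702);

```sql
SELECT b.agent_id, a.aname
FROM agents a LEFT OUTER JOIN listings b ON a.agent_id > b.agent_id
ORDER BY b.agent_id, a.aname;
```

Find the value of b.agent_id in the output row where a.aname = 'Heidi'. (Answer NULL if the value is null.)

2

LEFT JOIN keeps every row from `agents`; unmatched rows get NULL for `listings`'s columns.
Matching on a.agent_id > b.agent_id.
- a[0] agent_id=9 → 8 match(es) in b → 8 row(s).
- a[1] agent_id=3 → 1 match(es) in b → 1 row(s).
- a[2] agent_id=9 → 8 match(es) in b → 8 row(s).
- a[3] agent_id=5 → 5 match(es) in b → 5 row(s).
- a[4] agent_id=2 → no match; kept with NULLs on the b side.
- a[5] agent_id=5 → 5 match(es) in b → 5 row(s).
- a[6] agent_id=9 → 8 match(es) in b → 8 row(s).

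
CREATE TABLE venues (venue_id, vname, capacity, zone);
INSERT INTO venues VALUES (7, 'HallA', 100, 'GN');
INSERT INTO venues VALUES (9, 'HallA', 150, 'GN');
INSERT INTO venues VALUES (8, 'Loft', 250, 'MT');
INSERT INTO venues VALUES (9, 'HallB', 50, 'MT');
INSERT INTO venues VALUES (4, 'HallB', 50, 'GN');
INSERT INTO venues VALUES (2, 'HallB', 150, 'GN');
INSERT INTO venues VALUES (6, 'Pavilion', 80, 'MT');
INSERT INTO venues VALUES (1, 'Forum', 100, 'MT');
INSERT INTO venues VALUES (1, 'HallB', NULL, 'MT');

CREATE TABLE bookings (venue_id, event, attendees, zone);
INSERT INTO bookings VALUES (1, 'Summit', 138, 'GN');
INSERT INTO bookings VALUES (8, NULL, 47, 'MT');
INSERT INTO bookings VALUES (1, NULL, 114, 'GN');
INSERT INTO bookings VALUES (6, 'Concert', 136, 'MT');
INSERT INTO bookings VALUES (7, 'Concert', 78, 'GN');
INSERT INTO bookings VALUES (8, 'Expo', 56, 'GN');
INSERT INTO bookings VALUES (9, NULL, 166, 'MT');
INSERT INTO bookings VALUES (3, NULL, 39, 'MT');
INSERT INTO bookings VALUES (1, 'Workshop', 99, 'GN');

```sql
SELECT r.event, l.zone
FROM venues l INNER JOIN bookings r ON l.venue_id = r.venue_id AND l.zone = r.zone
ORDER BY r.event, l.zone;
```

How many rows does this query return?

4

INNER JOIN keeps only pairs where the ON condition holds.
Matching on l.venue_id = r.venue_id AND l.zone = r.zone.
- venue_id=7, zone=GN: 1 matching r row(s), so 1 row(s) emitted.
- venue_id=9, zone=GN: no matching r row, dropped.
- venue_id=8, zone=MT: 1 matching r row(s), so 1 row(s) emitted.
- venue_id=9, zone=MT: 1 matching r row(s), so 1 row(s) emitted.
- venue_id=4, zone=GN: no matching r row, dropped.
- venue_id=2, zone=GN: no matching r row, dropped.
- venue_id=6, zone=MT: 1 matching r row(s), so 1 row(s) emitted.
- venue_id=1, zone=MT: no matching r row, dropped.
- venue_id=1, zone=MT: no matching r row, dropped.
Total: 4 rows.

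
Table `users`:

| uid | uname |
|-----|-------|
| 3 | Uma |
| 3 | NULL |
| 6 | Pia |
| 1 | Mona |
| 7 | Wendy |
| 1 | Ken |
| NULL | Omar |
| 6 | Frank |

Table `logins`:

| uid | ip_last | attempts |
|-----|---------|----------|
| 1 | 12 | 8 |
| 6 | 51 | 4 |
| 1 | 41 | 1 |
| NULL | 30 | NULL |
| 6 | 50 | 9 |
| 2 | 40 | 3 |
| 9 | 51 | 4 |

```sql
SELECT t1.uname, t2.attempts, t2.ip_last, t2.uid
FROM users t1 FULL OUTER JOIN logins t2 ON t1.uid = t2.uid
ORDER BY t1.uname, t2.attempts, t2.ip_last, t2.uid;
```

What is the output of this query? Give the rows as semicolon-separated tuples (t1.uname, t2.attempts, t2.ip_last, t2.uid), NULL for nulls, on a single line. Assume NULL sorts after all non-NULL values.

FULL OUTER JOIN keeps every row from both sides; unmatched rows get NULL for the other side's columns.
Matching on t1.uid = t2.uid. A NULL in a compared column never satisfies the condition.
- t1[0] uid=3 → no match; kept with NULLs on the t2 side.
- t1[1] uid=3 → no match; kept with NULLs on the t2 side.
- t1[2] uid=6 → 2 match(es) in t2 → 2 row(s).
- t1[3] uid=1 → 2 match(es) in t2 → 2 row(s).
- t1[4] uid=7 → no match; kept with NULLs on the t2 side.
- t1[5] uid=1 → 2 match(es) in t2 → 2 row(s).
- t1[6] uid=NULL → no match; kept with NULLs on the t2 side.
- t1[7] uid=6 → 2 match(es) in t2 → 2 row(s).
- 3 row(s) from t2 found no t1 partner → padded with NULL.

(Frank, 4, 51, 6); (Frank, 9, 50, 6); (Ken, 1, 41, 1); (Ken, 8, 12, 1); (Mona, 1, 41, 1); (Mona, 8, 12, 1); (Omar, NULL, NULL, NULL); (Pia, 4, 51, 6); (Pia, 9, 50, 6); (Uma, NULL, NULL, NULL); (Wendy, NULL, NULL, NULL); (NULL, 3, 40, 2); (NULL, 4, 51, 9); (NULL, NULL, 30, NULL); (NULL, NULL, NULL, NULL)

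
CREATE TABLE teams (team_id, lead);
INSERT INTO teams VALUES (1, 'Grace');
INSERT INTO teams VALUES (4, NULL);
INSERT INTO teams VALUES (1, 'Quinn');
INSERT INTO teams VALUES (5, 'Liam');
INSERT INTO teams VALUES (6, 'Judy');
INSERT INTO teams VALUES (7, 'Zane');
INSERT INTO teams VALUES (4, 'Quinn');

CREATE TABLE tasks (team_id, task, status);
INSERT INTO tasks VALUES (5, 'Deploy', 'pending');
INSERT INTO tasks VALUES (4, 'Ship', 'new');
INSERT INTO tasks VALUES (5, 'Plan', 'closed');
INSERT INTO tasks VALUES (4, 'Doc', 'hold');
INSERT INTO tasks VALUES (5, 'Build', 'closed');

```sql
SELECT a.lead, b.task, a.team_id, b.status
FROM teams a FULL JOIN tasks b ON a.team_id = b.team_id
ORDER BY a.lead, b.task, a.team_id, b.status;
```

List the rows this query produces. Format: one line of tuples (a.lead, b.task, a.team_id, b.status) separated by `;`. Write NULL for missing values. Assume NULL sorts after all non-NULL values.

FULL OUTER JOIN keeps every row from both sides; unmatched rows get NULL for the other side's columns.
Matching on a.team_id = b.team_id.
- a (team_id=1) has no partner → padded with NULL.
- a (team_id=4) pairs with 2 row(s) of b.
- a (team_id=1) has no partner → padded with NULL.
- a (team_id=5) pairs with 3 row(s) of b.
- a (team_id=6) has no partner → padded with NULL.
- a (team_id=7) has no partner → padded with NULL.
- a (team_id=4) pairs with 2 row(s) of b.

(Grace, NULL, 1, NULL); (Judy, NULL, 6, NULL); (Liam, Build, 5, closed); (Liam, Deploy, 5, pending); (Liam, Plan, 5, closed); (Quinn, Doc, 4, hold); (Quinn, Ship, 4, new); (Quinn, NULL, 1, NULL); (Zane, NULL, 7, NULL); (NULL, Doc, 4, hold); (NULL, Ship, 4, new)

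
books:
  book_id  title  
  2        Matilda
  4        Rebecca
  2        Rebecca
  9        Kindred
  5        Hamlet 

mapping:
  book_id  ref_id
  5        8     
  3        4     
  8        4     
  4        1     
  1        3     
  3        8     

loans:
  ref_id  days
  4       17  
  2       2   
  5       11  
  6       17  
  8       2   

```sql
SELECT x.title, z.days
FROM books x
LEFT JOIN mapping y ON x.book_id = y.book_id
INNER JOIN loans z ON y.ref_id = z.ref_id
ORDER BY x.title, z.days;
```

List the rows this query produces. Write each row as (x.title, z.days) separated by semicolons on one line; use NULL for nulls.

(Hamlet, 2)

Evaluate left to right. First `books x LEFT JOIN mapping y` on book_id: 5 row(s).
Then INNER JOIN `loans z` on ref_id: keep only rows whose y.ref_id appears in z.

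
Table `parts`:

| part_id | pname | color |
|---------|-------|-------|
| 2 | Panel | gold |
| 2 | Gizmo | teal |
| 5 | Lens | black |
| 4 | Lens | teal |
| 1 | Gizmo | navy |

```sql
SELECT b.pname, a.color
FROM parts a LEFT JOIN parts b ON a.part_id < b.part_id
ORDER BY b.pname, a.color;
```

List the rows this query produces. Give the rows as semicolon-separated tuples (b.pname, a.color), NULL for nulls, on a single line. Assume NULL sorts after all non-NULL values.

LEFT JOIN keeps every row from `parts a`; unmatched rows get NULL for `parts b`'s columns.
Matching on a.part_id < b.part_id.
- a row (part_id=2): matches 2 b row(s) → 2 output row(s).
- a row (part_id=2): matches 2 b row(s) → 2 output row(s).
- a row (part_id=5): no match → kept, b columns NULL.
- a row (part_id=4): matches 1 b row(s) → 1 output row(s).
- a row (part_id=1): matches 4 b row(s) → 4 output row(s).
After projecting and ordering:
b.pname | a.color
Gizmo | navy
Lens | gold
Lens | gold
Lens | navy
Lens | navy
Lens | teal
Lens | teal
Lens | teal
Panel | navy
NULL | black

(Gizmo, navy); (Lens, gold); (Lens, gold); (Lens, navy); (Lens, navy); (Lens, teal); (Lens, teal); (Lens, teal); (Panel, navy); (NULL, black)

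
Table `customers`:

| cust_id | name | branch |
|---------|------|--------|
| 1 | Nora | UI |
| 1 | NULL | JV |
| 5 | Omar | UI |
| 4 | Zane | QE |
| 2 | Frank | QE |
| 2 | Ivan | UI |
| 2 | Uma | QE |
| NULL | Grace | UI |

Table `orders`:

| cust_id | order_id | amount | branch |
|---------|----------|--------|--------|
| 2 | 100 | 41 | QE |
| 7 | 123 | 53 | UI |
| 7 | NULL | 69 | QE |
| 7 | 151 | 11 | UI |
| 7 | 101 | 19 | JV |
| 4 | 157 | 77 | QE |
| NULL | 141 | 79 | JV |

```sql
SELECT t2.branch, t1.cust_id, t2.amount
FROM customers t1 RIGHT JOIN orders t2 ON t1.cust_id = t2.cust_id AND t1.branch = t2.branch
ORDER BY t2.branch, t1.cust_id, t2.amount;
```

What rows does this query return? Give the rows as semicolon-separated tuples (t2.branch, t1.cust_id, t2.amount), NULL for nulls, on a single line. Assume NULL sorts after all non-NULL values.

(JV, NULL, 19); (JV, NULL, 79); (QE, 2, 41); (QE, 2, 41); (QE, 4, 77); (QE, NULL, 69); (UI, NULL, 11); (UI, NULL, 53)

RIGHT JOIN keeps every row from `orders`; unmatched rows get NULL for `customers`'s columns.
Matching on t1.cust_id = t2.cust_id AND t1.branch = t2.branch. A NULL in a compared column never satisfies the condition.
- t1 (cust_id=1, branch=UI) has no partner in t2.
- t1 (cust_id=1, branch=JV) has no partner in t2.
- t1 (cust_id=5, branch=UI) has no partner in t2.
- t1 (cust_id=4, branch=QE) pairs with 1 row(s) of t2.
- t1 (cust_id=2, branch=QE) pairs with 1 row(s) of t2.
- t1 (cust_id=2, branch=UI) has no partner in t2.
- t1 (cust_id=2, branch=QE) pairs with 1 row(s) of t2.
- t1 (cust_id=NULL, branch=UI) has no partner in t2.
- plus 5 unmatched t2 row(s), each kept with NULL t1 columns.
After projecting and ordering:
t2.branch | t1.cust_id | t2.amount
JV | NULL | 19
JV | NULL | 79
QE | 2 | 41
QE | 2 | 41
QE | 4 | 77
QE | NULL | 69
UI | NULL | 11
UI | NULL | 53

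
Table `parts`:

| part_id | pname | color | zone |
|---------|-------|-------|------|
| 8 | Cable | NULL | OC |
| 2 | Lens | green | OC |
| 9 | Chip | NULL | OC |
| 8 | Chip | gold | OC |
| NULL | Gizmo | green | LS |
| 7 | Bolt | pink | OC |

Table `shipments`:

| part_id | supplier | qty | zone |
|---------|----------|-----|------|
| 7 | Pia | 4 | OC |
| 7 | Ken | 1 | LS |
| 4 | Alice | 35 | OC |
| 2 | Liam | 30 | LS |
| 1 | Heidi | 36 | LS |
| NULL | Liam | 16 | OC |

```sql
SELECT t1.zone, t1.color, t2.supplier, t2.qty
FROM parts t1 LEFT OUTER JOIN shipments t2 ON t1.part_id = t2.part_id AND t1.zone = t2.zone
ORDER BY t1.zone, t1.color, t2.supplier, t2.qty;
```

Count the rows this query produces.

6

LEFT JOIN keeps every row from `parts`; unmatched rows get NULL for `shipments`'s columns.
Matching on t1.part_id = t2.part_id AND t1.zone = t2.zone. A NULL in a compared column never satisfies the condition.
Matched pairs: 1; unmatched t1 rows kept: 5.
Total: 1 matched + 5 padded = 6 rows.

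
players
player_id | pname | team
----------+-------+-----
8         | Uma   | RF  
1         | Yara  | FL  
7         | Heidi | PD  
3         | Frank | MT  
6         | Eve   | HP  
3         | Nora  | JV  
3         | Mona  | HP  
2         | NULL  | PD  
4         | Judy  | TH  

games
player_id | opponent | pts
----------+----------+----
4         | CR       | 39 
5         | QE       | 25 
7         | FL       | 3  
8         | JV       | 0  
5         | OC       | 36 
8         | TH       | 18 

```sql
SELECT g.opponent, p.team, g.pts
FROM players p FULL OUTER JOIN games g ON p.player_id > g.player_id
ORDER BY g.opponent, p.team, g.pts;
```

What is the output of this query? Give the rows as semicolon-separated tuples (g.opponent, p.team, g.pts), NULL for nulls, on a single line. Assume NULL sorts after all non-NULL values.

(CR, HP, 39); (CR, PD, 39); (CR, RF, 39); (FL, RF, 3); (JV, NULL, 0); (OC, HP, 36); (OC, PD, 36); (OC, RF, 36); (QE, HP, 25); (QE, PD, 25); (QE, RF, 25); (TH, NULL, 18); (NULL, FL, NULL); (NULL, HP, NULL); (NULL, JV, NULL); (NULL, MT, NULL); (NULL, PD, NULL); (NULL, TH, NULL)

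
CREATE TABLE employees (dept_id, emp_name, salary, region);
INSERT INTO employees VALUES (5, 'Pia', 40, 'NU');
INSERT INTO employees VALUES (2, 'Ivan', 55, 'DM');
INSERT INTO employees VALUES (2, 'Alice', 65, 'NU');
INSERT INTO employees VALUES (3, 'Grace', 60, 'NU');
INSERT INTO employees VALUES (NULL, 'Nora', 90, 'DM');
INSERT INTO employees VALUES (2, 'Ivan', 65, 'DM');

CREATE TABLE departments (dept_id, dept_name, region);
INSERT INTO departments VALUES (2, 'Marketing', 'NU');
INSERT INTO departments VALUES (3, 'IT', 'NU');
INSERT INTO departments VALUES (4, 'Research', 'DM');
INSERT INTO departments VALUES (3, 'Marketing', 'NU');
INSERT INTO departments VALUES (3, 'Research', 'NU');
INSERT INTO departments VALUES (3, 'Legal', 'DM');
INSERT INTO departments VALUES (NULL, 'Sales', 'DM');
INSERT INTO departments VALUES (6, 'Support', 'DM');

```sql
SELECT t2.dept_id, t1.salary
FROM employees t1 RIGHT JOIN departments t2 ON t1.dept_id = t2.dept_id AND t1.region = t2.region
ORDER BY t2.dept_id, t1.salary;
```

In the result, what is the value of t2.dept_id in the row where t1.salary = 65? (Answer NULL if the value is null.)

RIGHT JOIN keeps every row from `departments`; unmatched rows get NULL for `employees`'s columns.
Matching on t1.dept_id = t2.dept_id AND t1.region = t2.region. A NULL in a compared column never satisfies the condition.
Matched pairs: 4; unmatched t2 rows kept: 4.

2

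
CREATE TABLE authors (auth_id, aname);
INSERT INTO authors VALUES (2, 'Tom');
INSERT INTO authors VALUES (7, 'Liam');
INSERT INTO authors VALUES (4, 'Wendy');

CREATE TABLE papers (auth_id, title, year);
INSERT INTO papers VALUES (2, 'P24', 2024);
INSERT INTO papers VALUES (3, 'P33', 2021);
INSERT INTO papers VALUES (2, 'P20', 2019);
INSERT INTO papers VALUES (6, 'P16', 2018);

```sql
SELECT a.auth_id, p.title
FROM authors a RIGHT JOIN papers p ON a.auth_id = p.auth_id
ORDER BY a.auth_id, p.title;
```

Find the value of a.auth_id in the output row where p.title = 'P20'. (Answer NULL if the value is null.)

RIGHT JOIN keeps every row from `papers`; unmatched rows get NULL for `authors`'s columns.
Matching on a.auth_id = p.auth_id.
- a row (auth_id=2): matches 2 p row(s) → 2 output row(s).
- a row (auth_id=7): no match.
- a row (auth_id=4): no match.
- plus 2 unmatched p row(s), each kept with NULL a columns.

2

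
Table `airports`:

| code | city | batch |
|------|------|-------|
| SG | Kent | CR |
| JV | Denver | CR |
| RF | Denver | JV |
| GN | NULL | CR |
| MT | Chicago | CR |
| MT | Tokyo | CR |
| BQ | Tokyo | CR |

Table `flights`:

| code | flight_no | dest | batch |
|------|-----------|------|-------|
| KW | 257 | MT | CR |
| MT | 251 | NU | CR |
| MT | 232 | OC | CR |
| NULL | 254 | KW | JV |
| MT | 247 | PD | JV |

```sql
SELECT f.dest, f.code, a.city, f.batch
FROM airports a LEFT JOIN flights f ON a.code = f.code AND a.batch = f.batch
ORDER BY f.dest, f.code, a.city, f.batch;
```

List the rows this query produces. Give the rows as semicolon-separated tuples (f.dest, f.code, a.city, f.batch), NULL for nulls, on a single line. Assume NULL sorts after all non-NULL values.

LEFT JOIN keeps every row from `airports`; unmatched rows get NULL for `flights`'s columns.
Matching on a.code = f.code AND a.batch = f.batch. A NULL in a compared column never satisfies the condition.
Matched pairs: 4; unmatched a rows kept: 5.

(NU, MT, Chicago, CR); (NU, MT, Tokyo, CR); (OC, MT, Chicago, CR); (OC, MT, Tokyo, CR); (NULL, NULL, Denver, NULL); (NULL, NULL, Denver, NULL); (NULL, NULL, Kent, NULL); (NULL, NULL, Tokyo, NULL); (NULL, NULL, NULL, NULL)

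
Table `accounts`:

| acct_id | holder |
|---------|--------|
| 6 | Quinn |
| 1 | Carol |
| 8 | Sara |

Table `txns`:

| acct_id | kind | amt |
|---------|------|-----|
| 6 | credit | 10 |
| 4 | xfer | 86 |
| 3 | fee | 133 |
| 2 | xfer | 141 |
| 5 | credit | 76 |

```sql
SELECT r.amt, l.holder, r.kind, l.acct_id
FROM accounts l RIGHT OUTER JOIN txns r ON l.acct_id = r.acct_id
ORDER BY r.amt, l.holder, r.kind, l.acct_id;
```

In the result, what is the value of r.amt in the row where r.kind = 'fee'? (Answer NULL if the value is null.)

133

RIGHT JOIN keeps every row from `txns`; unmatched rows get NULL for `accounts`'s columns.
Matching on l.acct_id = r.acct_id.
Matched pairs: 1; unmatched r rows kept: 4.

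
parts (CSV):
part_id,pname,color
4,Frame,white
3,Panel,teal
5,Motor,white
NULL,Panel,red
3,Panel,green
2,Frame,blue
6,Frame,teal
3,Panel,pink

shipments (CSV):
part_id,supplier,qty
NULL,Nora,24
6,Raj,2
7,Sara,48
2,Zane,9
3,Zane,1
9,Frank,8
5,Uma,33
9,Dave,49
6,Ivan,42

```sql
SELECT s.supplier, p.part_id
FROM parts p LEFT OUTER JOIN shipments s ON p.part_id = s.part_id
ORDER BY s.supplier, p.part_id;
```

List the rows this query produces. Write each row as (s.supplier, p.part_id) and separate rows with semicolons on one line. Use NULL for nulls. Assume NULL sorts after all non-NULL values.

LEFT JOIN keeps every row from `parts`; unmatched rows get NULL for `shipments`'s columns.
Matching on p.part_id = s.part_id. A NULL in a compared column never satisfies the condition.
- p (part_id=4) has no partner → padded with NULL.
- p (part_id=3) pairs with 1 row(s) of s.
- p (part_id=5) pairs with 1 row(s) of s.
- p (part_id=NULL) has no partner → padded with NULL.
- p (part_id=3) pairs with 1 row(s) of s.
- p (part_id=2) pairs with 1 row(s) of s.
- p (part_id=6) pairs with 2 row(s) of s.
- p (part_id=3) pairs with 1 row(s) of s.
After projecting and ordering:
s.supplier | p.part_id
Ivan | 6
Raj | 6
Uma | 5
Zane | 2
Zane | 3
Zane | 3
Zane | 3
NULL | 4
NULL | NULL

(Ivan, 6); (Raj, 6); (Uma, 5); (Zane, 2); (Zane, 3); (Zane, 3); (Zane, 3); (NULL, 4); (NULL, NULL)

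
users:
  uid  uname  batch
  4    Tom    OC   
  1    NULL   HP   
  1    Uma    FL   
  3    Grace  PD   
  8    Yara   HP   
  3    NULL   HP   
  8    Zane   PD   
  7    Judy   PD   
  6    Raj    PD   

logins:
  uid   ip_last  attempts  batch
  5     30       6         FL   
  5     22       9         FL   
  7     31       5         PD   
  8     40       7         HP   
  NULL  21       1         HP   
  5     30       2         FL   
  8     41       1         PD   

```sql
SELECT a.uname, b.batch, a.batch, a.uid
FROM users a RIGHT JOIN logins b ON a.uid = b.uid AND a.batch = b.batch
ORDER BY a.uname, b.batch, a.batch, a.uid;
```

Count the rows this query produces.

7

RIGHT JOIN keeps every row from `logins`; unmatched rows get NULL for `users`'s columns.
Matching on a.uid = b.uid AND a.batch = b.batch. A NULL in a compared column never satisfies the condition.
- a[0] uid=4, batch=OC → no match.
- a[1] uid=1, batch=HP → no match.
- a[2] uid=1, batch=FL → no match.
- a[3] uid=3, batch=PD → no match.
- a[4] uid=8, batch=HP → 1 match(es) in b → 1 row(s).
- a[5] uid=3, batch=HP → no match.
- a[6] uid=8, batch=PD → 1 match(es) in b → 1 row(s).
- a[7] uid=7, batch=PD → 1 match(es) in b → 1 row(s).
- a[8] uid=6, batch=PD → no match.
- plus 4 unmatched b row(s), each kept with NULL a columns.
Total: 3 matched + 4 padded = 7 rows.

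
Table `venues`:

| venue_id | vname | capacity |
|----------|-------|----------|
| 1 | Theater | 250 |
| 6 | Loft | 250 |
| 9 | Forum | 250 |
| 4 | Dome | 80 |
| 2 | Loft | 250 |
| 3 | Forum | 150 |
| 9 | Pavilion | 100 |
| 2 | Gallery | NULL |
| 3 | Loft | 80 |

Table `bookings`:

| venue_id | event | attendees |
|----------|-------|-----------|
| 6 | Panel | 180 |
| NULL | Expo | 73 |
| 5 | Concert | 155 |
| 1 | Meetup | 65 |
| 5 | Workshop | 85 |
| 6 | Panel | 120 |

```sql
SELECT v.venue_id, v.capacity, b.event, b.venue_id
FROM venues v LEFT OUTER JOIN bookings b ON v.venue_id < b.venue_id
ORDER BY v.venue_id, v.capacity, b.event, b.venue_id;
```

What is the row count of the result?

LEFT JOIN keeps every row from `venues`; unmatched rows get NULL for `bookings`'s columns.
Matching on v.venue_id < b.venue_id. A NULL in a compared column never satisfies the condition.
- v[0] venue_id=1 → 4 match(es) in b → 4 row(s).
- v[1] venue_id=6 → no match; kept with NULLs on the b side.
- v[2] venue_id=9 → no match; kept with NULLs on the b side.
- v[3] venue_id=4 → 4 match(es) in b → 4 row(s).
- v[4] venue_id=2 → 4 match(es) in b → 4 row(s).
- v[5] venue_id=3 → 4 match(es) in b → 4 row(s).
- v[6] venue_id=9 → no match; kept with NULLs on the b side.
- v[7] venue_id=2 → 4 match(es) in b → 4 row(s).
- v[8] venue_id=3 → 4 match(es) in b → 4 row(s).
Total: 24 matched + 3 padded = 27 rows.

27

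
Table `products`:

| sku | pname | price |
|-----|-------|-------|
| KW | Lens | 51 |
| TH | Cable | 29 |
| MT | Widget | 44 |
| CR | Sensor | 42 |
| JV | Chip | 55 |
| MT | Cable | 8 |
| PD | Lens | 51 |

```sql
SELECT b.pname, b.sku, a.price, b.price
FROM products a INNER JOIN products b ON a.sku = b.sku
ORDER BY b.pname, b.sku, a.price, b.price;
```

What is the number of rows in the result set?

9

INNER JOIN keeps only pairs where the ON condition holds.
Matching on a.sku = b.sku.
Matched pairs: 9.
Total: 9 rows.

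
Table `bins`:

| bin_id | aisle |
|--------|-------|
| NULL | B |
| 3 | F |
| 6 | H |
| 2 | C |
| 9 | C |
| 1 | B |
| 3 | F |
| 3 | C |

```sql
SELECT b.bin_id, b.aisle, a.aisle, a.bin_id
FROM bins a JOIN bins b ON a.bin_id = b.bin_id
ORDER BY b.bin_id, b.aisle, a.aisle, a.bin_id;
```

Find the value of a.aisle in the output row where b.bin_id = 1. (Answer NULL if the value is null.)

INNER JOIN keeps only pairs where the ON condition holds.
Matching on a.bin_id = b.bin_id. A NULL in a compared column never satisfies the condition.
- bin_id=NULL: no matching b row, dropped.
- bin_id=3: 3 matching b row(s), so 3 row(s) emitted.
- bin_id=6: 1 matching b row(s), so 1 row(s) emitted.
- bin_id=2: 1 matching b row(s), so 1 row(s) emitted.
- bin_id=9: 1 matching b row(s), so 1 row(s) emitted.
- bin_id=1: 1 matching b row(s), so 1 row(s) emitted.
- bin_id=3: 3 matching b row(s), so 3 row(s) emitted.
- bin_id=3: 3 matching b row(s), so 3 row(s) emitted.

B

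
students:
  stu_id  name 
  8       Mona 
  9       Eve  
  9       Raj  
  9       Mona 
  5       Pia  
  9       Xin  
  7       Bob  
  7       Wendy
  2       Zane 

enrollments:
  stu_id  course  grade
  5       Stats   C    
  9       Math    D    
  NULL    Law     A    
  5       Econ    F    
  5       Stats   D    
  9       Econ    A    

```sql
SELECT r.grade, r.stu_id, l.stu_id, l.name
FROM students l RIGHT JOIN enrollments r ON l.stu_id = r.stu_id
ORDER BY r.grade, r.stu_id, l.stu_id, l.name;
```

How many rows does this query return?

RIGHT JOIN keeps every row from `enrollments`; unmatched rows get NULL for `students`'s columns.
Matching on l.stu_id = r.stu_id. A NULL in a compared column never satisfies the condition.
- l (stu_id=8) has no partner in r.
- l (stu_id=9) pairs with 2 row(s) of r.
- l (stu_id=9) pairs with 2 row(s) of r.
- l (stu_id=9) pairs with 2 row(s) of r.
- l (stu_id=5) pairs with 3 row(s) of r.
- l (stu_id=9) pairs with 2 row(s) of r.
- l (stu_id=7) has no partner in r.
- l (stu_id=7) has no partner in r.
- l (stu_id=2) has no partner in r.
- plus 1 unmatched r row(s), each kept with NULL l columns.
Total: 11 matched + 1 padded = 12 rows.

12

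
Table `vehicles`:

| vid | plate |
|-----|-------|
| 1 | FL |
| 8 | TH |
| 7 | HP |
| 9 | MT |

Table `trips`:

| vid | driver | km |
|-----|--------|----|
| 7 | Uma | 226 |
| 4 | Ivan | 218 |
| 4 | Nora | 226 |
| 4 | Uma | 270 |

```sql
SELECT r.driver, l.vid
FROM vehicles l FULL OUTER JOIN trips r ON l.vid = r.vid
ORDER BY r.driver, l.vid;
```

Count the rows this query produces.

7

FULL OUTER JOIN keeps every row from both sides; unmatched rows get NULL for the other side's columns.
Matching on l.vid = r.vid.
- l row (vid=1): no match → kept, r columns NULL.
- l row (vid=8): no match → kept, r columns NULL.
- l row (vid=7): matches 1 r row(s) → 1 output row(s).
- l row (vid=9): no match → kept, r columns NULL.
- plus 3 unmatched r row(s), each kept with NULL l columns.
Total: 1 matched + 6 padded = 7 rows.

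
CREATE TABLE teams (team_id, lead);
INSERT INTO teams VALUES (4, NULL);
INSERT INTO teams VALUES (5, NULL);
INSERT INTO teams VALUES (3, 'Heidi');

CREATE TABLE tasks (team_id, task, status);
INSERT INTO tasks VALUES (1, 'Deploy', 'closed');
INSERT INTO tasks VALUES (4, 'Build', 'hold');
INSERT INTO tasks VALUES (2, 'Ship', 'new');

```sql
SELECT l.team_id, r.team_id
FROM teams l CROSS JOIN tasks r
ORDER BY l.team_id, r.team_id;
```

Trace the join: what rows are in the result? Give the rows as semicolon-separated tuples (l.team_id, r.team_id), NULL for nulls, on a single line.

CROSS JOIN pairs every row of `teams` with every row of `tasks`: 3 × 3 = 9 rows.

(3, 1); (3, 2); (3, 4); (4, 1); (4, 2); (4, 4); (5, 1); (5, 2); (5, 4)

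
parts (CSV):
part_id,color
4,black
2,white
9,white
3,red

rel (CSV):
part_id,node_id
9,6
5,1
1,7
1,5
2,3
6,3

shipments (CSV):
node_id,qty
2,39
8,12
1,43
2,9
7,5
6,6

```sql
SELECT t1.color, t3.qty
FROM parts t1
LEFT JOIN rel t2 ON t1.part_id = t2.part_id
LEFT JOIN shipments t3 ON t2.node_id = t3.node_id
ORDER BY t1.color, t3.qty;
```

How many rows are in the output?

Joins associate left-to-right: parts LEFT JOIN rel on part_id gives 4 intermediate row(s).
Then LEFT JOIN `shipments t3` on node_id: each of those 4 rows is kept; rows whose t2.node_id has no match in t3 get NULL for t3's columns.
Result: 4 row(s).

4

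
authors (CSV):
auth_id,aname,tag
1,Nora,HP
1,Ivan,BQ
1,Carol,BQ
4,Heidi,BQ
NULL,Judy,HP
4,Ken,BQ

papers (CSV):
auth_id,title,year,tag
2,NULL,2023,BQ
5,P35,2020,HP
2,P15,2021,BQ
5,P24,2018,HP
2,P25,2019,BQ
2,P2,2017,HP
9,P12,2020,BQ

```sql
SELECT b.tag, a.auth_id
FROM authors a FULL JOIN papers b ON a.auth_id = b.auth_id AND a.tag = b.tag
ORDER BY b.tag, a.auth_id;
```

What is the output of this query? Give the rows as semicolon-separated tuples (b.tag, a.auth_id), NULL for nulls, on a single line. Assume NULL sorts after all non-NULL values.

FULL OUTER JOIN keeps every row from both sides; unmatched rows get NULL for the other side's columns.
Matching on a.auth_id = b.auth_id AND a.tag = b.tag. A NULL in a compared column never satisfies the condition.
- auth_id=1, tag=HP: no b row matches, row kept with b columns NULL.
- auth_id=1, tag=BQ: no b row matches, row kept with b columns NULL.
- auth_id=1, tag=BQ: no b row matches, row kept with b columns NULL.
- auth_id=4, tag=BQ: no b row matches, row kept with b columns NULL.
- auth_id=NULL, tag=HP: no b row matches, row kept with b columns NULL.
- auth_id=4, tag=BQ: no b row matches, row kept with b columns NULL.
- 7 row(s) from b found no a partner → padded with NULL.

(BQ, NULL); (BQ, NULL); (BQ, NULL); (BQ, NULL); (HP, NULL); (HP, NULL); (HP, NULL); (NULL, 1); (NULL, 1); (NULL, 1); (NULL, 4); (NULL, 4); (NULL, NULL)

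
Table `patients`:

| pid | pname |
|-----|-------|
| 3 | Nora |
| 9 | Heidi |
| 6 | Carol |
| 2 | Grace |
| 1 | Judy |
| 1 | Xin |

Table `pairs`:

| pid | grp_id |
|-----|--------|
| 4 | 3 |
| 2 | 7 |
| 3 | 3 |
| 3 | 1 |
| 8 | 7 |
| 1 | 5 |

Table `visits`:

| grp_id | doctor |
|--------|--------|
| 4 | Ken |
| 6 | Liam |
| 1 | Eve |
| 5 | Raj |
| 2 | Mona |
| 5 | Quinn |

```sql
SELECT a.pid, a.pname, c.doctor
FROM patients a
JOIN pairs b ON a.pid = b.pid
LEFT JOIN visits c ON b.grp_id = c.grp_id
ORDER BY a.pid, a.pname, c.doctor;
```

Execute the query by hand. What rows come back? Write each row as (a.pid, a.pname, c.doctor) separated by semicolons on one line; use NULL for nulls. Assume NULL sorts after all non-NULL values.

(1, Judy, Quinn); (1, Judy, Raj); (1, Xin, Quinn); (1, Xin, Raj); (2, Grace, NULL); (3, Nora, Eve); (3, Nora, NULL)

Evaluate left to right. First `patients a INNER JOIN pairs b` on pid: 5 row(s).
Then LEFT JOIN `visits c` on grp_id: each of those 5 rows is kept; rows whose b.grp_id has no match in c get NULL for c's columns.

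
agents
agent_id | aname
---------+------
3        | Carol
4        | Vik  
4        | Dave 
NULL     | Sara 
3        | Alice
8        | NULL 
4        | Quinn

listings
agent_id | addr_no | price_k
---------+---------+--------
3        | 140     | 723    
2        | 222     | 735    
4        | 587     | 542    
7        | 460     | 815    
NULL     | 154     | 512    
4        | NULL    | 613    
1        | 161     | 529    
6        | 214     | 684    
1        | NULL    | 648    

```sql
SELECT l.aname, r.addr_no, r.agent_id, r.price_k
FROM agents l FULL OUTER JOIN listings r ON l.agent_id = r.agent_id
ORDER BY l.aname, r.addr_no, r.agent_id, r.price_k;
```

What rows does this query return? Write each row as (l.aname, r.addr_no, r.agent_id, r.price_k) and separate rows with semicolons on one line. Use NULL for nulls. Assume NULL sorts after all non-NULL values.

(Alice, 140, 3, 723); (Carol, 140, 3, 723); (Dave, 587, 4, 542); (Dave, NULL, 4, 613); (Quinn, 587, 4, 542); (Quinn, NULL, 4, 613); (Sara, NULL, NULL, NULL); (Vik, 587, 4, 542); (Vik, NULL, 4, 613); (NULL, 154, NULL, 512); (NULL, 161, 1, 529); (NULL, 214, 6, 684); (NULL, 222, 2, 735); (NULL, 460, 7, 815); (NULL, NULL, 1, 648); (NULL, NULL, NULL, NULL)

FULL OUTER JOIN keeps every row from both sides; unmatched rows get NULL for the other side's columns.
Matching on l.agent_id = r.agent_id. A NULL in a compared column never satisfies the condition.
- l[0] agent_id=3 → 1 match(es) in r → 1 row(s).
- l[1] agent_id=4 → 2 match(es) in r → 2 row(s).
- l[2] agent_id=4 → 2 match(es) in r → 2 row(s).
- l[3] agent_id=NULL → no match; kept with NULLs on the r side.
- l[4] agent_id=3 → 1 match(es) in r → 1 row(s).
- l[5] agent_id=8 → no match; kept with NULLs on the r side.
- l[6] agent_id=4 → 2 match(es) in r → 2 row(s).
- 6 row(s) from r found no l partner → padded with NULL.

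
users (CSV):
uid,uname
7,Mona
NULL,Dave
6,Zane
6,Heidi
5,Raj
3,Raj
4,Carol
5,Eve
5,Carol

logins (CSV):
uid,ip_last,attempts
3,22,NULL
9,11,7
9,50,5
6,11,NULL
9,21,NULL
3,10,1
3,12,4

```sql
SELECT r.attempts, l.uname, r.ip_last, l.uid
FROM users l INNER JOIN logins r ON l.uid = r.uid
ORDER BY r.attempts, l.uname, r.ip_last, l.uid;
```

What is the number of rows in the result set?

INNER JOIN keeps only pairs where the ON condition holds.
Matching on l.uid = r.uid. A NULL in a compared column never satisfies the condition.
Matched pairs: 5.
Total: 5 rows.

5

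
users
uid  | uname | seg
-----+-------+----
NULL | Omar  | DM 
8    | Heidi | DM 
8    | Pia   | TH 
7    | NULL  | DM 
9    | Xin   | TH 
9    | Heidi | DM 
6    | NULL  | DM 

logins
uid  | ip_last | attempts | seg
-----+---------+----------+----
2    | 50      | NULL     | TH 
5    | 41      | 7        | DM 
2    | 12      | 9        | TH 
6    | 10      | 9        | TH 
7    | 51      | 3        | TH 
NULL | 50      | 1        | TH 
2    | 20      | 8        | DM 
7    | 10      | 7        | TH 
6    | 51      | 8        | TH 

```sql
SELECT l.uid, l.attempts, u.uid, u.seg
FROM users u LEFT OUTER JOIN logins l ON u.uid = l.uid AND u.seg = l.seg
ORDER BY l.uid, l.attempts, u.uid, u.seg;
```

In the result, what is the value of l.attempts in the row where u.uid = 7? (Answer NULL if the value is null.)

NULL

LEFT JOIN keeps every row from `users`; unmatched rows get NULL for `logins`'s columns.
Matching on u.uid = l.uid AND u.seg = l.seg. A NULL in a compared column never satisfies the condition.
- u row (uid=NULL, seg=DM): no match → kept, l columns NULL.
- u row (uid=8, seg=DM): no match → kept, l columns NULL.
- u row (uid=8, seg=TH): no match → kept, l columns NULL.
- u row (uid=7, seg=DM): no match → kept, l columns NULL.
- u row (uid=9, seg=TH): no match → kept, l columns NULL.
- u row (uid=9, seg=DM): no match → kept, l columns NULL.
- u row (uid=6, seg=DM): no match → kept, l columns NULL.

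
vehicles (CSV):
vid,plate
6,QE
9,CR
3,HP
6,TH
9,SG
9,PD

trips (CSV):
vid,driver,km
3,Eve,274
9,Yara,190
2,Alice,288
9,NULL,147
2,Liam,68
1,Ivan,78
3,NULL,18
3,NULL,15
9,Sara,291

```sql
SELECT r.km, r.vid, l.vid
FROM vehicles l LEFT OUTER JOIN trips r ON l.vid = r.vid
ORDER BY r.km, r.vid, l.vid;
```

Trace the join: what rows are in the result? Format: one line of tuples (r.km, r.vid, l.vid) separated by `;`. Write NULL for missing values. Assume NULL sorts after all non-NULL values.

(15, 3, 3); (18, 3, 3); (147, 9, 9); (147, 9, 9); (147, 9, 9); (190, 9, 9); (190, 9, 9); (190, 9, 9); (274, 3, 3); (291, 9, 9); (291, 9, 9); (291, 9, 9); (NULL, NULL, 6); (NULL, NULL, 6)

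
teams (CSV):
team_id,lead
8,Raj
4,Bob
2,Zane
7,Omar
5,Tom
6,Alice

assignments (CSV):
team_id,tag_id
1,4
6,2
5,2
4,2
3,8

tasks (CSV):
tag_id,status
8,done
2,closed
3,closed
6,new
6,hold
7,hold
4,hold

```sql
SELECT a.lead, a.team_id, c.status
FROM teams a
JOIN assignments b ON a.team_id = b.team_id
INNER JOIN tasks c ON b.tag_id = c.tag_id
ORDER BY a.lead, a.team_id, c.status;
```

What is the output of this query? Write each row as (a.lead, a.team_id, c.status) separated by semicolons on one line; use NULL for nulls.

Evaluate left to right. First `teams a INNER JOIN assignments b` on team_id: 3 row(s).
Then INNER JOIN `tasks c` on tag_id: keep only rows whose b.tag_id appears in c.

(Alice, 6, closed); (Bob, 4, closed); (Tom, 5, closed)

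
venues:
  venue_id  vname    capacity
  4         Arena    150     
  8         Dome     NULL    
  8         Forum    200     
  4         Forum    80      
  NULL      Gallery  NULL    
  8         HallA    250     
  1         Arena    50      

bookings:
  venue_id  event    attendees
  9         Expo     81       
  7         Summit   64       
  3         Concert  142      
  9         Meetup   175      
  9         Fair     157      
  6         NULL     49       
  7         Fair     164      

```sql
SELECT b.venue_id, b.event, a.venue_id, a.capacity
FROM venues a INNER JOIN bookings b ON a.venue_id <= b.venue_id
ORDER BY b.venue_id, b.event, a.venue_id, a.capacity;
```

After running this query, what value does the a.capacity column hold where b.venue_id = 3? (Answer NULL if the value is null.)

50

INNER JOIN keeps only pairs where the ON condition holds.
Matching on a.venue_id <= b.venue_id. A NULL in a compared column never satisfies the condition.
- a (venue_id=4) pairs with 6 row(s) of b.
- a (venue_id=8) pairs with 3 row(s) of b.
- a (venue_id=8) pairs with 3 row(s) of b.
- a (venue_id=4) pairs with 6 row(s) of b.
- a (venue_id=NULL) has no partner → excluded.
- a (venue_id=8) pairs with 3 row(s) of b.
- a (venue_id=1) pairs with 7 row(s) of b.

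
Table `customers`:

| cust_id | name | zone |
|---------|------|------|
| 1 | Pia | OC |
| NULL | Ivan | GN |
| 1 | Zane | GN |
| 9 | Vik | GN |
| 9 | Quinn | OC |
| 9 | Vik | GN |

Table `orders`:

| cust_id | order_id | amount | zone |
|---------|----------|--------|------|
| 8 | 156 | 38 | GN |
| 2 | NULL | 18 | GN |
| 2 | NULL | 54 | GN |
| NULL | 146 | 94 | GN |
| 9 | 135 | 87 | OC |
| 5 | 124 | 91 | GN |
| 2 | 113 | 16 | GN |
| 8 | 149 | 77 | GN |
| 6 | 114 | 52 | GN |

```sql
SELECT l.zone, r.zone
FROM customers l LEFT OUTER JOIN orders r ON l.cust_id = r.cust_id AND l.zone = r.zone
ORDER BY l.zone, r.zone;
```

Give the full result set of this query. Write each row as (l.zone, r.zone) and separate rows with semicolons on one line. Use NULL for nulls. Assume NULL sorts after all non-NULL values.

(GN, NULL); (GN, NULL); (GN, NULL); (GN, NULL); (OC, OC); (OC, NULL)

LEFT JOIN keeps every row from `customers`; unmatched rows get NULL for `orders`'s columns.
Matching on l.cust_id = r.cust_id AND l.zone = r.zone. A NULL in a compared column never satisfies the condition.
Matched pairs: 1; unmatched l rows kept: 5.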